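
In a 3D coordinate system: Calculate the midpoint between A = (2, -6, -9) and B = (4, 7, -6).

M = ((x₁+x₂)/2, (y₁+y₂)/2, (z₁+z₂)/2)
  = ((2 + 4)/2, (-6 + 7)/2, (-9 - 6)/2)
  = (6/2, 1/2, -15/2)
  = (3, 0.5, -7.5)

(3, 0.5, -7.5)


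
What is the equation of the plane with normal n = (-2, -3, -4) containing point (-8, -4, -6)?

The plane through P with normal n = (a, b, c) satisfies n·(r - P) = 0,
i.e. ax + by + cz = a·x₀ + b·y₀ + c·z₀.
d = (-2)·(-8) + (-3)·(-4) + (-4)·(-6)
  = 16 + 12 + 24
  = 52
Equation: -2x - 3y - 4z = 52

-2x - 3y - 4z = 52


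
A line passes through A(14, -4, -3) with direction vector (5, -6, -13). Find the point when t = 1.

P(t) = A + t·d
  = (14 + 5·1, -4 + (-6)·1, -3 + (-13)·1)
  = (14 + 5, -4 - 6, -3 - 13)
  = (19, -10, -16)

(19, -10, -16)


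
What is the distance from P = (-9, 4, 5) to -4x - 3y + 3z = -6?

distance = |a·x₀ + b·y₀ + c·z₀ - d| / √(a² + b² + c²)
  = |(-4)·(-9) + (-3)·4 + 3·5 - (-6)| / √((-4)² + (-3)² + 3²)
  = |36 - 12 + 15 + 6| / √(16 + 9 + 9)
  = |45| / √34
  = 45 / 5.831
  ≈ 7.717

7.717


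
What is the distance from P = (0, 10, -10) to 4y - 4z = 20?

distance = |a·x₀ + b·y₀ + c·z₀ - d| / √(a² + b² + c²)
  = |0·0 + 4·10 + (-4)·(-10) - 20| / √(0² + 4² + (-4)²)
  = |0 + 40 + 40 - 20| / √(0 + 16 + 16)
  = |60| / √32
  = 60 / 5.657
  ≈ 10.61

10.61


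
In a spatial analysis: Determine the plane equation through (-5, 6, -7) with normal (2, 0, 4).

The plane through P with normal n = (a, b, c) satisfies n·(r - P) = 0,
i.e. ax + by + cz = a·x₀ + b·y₀ + c·z₀.
d = 2·(-5) + 0·6 + 4·(-7)
  = -10 + 0 - 28
  = -38
Equation: 2x + 4z = -38

2x + 4z = -38


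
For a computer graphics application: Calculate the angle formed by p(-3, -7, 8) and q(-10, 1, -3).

p·q = (-3)·(-10) + (-7)·1 + 8·(-3) = 30 - 7 - 24 = -1
|p| = √((-3)² + (-7)² + 8²) = √122 ≈ 11.05
|q| = √((-10)² + 1² + (-3)²) = √110 ≈ 10.49
cos θ = (p·q)/(|p||q|) = -1/(11.05·10.49) ≈ -0.008632
θ = arccos(-0.008632) ≈ 90.49°

90.49°


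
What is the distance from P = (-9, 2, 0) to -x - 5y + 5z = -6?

distance = |a·x₀ + b·y₀ + c·z₀ - d| / √(a² + b² + c²)
  = |(-1)·(-9) + (-5)·2 + 5·0 - (-6)| / √((-1)² + (-5)² + 5²)
  = |9 - 10 + 0 + 6| / √(1 + 25 + 25)
  = |5| / √51
  = 5 / 7.141
  ≈ 0.7001

0.7001


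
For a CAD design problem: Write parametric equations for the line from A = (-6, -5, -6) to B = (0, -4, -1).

Direction vector d = B - A = (0 + 6, -4 + 5, -1 + 6) = (6, 1, 5)
Parametric form r = A + t·d:
x = -6 + 6t, y = -5 + t, z = -6 + 5t

x = -6 + 6t, y = -5 + t, z = -6 + 5t


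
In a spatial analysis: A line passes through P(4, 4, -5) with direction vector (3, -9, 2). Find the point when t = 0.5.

P(t) = P + t·d
  = (4 + 3·0.5, 4 + (-9)·0.5, -5 + 2·0.5)
  = (4 + 1.5, 4 - 4.5, -5 + 1)
  = (5.5, -0.5, -4)

(5.5, -0.5, -4)


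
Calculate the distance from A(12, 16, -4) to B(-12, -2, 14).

d = √[(x₂-x₁)² + (y₂-y₁)² + (z₂-z₁)²]
  = √[(-24)² + (-18)² + 18²]
  = √[576 + 324 + 324]
  = √1224
  ≈ 34.99

34.99


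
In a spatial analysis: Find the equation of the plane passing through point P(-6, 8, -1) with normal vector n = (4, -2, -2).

The plane through P with normal n = (a, b, c) satisfies n·(r - P) = 0,
i.e. ax + by + cz = a·x₀ + b·y₀ + c·z₀.
d = 4·(-6) + (-2)·8 + (-2)·(-1)
  = -24 - 16 + 2
  = -38
Equation: 4x - 2y - 2z = -38

4x - 2y - 2z = -38


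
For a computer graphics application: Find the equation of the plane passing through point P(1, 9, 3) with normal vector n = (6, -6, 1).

The plane through P with normal n = (a, b, c) satisfies n·(r - P) = 0,
i.e. ax + by + cz = a·x₀ + b·y₀ + c·z₀.
d = 6·1 + (-6)·9 + 1·3
  = 6 - 54 + 3
  = -45
Equation: 6x - 6y + z = -45

6x - 6y + z = -45


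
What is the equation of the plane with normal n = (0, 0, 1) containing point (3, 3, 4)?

The plane through P with normal n = (a, b, c) satisfies n·(r - P) = 0,
i.e. ax + by + cz = a·x₀ + b·y₀ + c·z₀.
d = 0·3 + 0·3 + 1·4
  = 0 + 0 + 4
  = 4
Equation: z = 4

z = 4


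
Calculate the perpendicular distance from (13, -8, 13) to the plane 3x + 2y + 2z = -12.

distance = |a·x₀ + b·y₀ + c·z₀ - d| / √(a² + b² + c²)
  = |3·13 + 2·(-8) + 2·13 - (-12)| / √(3² + 2² + 2²)
  = |39 - 16 + 26 + 12| / √(9 + 4 + 4)
  = |61| / √17
  = 61 / 4.123
  ≈ 14.79

14.79


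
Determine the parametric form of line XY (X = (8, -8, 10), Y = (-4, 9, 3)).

Direction vector d = Y - X = (-4 - 8, 9 + 8, 3 - 10) = (-12, 17, -7)
Parametric form r = X + t·d:
x = 8 - 12t, y = -8 + 17t, z = 10 - 7t

x = 8 - 12t, y = -8 + 17t, z = 10 - 7t


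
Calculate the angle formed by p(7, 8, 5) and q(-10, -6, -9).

p·q = 7·(-10) + 8·(-6) + 5·(-9) = -70 - 48 - 45 = -163
|p| = √(7² + 8² + 5²) = √138 ≈ 11.75
|q| = √((-10)² + (-6)² + (-9)²) = √217 ≈ 14.73
cos θ = (p·q)/(|p||q|) = -163/(11.75·14.73) ≈ -0.9419
θ = arccos(-0.9419) ≈ 160.4°

160.4°


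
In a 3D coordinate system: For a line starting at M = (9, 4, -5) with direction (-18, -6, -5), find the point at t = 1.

P(t) = M + t·d
  = (9 + (-18)·1, 4 + (-6)·1, -5 + (-5)·1)
  = (9 - 18, 4 - 6, -5 - 5)
  = (-9, -2, -10)

(-9, -2, -10)


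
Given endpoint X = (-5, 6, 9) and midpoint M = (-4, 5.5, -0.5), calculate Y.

Y = 2M - X
  = (2·(-4) - (-5), 2·5.5 - 6, 2·(-0.5) - 9)
  = (-8 + 5, 11 - 6, -1 - 9)
  = (-3, 5, -10)

(-3, 5, -10)


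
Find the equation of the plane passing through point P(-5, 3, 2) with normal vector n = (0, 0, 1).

The plane through P with normal n = (a, b, c) satisfies n·(r - P) = 0,
i.e. ax + by + cz = a·x₀ + b·y₀ + c·z₀.
d = 0·(-5) + 0·3 + 1·2
  = 0 + 0 + 2
  = 2
Equation: z = 2

z = 2


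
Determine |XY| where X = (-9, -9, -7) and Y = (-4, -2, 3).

d = √[(x₂-x₁)² + (y₂-y₁)² + (z₂-z₁)²]
  = √[5² + 7² + 10²]
  = √[25 + 49 + 100]
  = √174
  ≈ 13.19

13.19


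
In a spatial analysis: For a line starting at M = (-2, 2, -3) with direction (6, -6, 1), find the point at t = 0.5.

P(t) = M + t·d
  = (-2 + 6·0.5, 2 + (-6)·0.5, -3 + 1·0.5)
  = (-2 + 3, 2 - 3, -3 + 0.5)
  = (1, -1, -2.5)

(1, -1, -2.5)


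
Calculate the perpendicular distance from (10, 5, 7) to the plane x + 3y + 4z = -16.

distance = |a·x₀ + b·y₀ + c·z₀ - d| / √(a² + b² + c²)
  = |1·10 + 3·5 + 4·7 - (-16)| / √(1² + 3² + 4²)
  = |10 + 15 + 28 + 16| / √(1 + 9 + 16)
  = |69| / √26
  = 69 / 5.099
  ≈ 13.53

13.53


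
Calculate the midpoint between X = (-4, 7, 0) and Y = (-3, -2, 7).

M = ((x₁+x₂)/2, (y₁+y₂)/2, (z₁+z₂)/2)
  = ((-4 - 3)/2, (7 - 2)/2, (0 + 7)/2)
  = (-7/2, 5/2, 7/2)
  = (-3.5, 2.5, 3.5)

(-3.5, 2.5, 3.5)


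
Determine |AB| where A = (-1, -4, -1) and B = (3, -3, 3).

d = √[(x₂-x₁)² + (y₂-y₁)² + (z₂-z₁)²]
  = √[4² + 1² + 4²]
  = √[16 + 1 + 16]
  = √33
  ≈ 5.745

5.745


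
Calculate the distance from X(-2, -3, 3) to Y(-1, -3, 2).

d = √[(x₂-x₁)² + (y₂-y₁)² + (z₂-z₁)²]
  = √[1² + 0² + (-1)²]
  = √[1 + 0 + 1]
  = √2
  ≈ 1.414

1.414


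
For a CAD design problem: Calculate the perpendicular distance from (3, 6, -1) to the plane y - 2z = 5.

distance = |a·x₀ + b·y₀ + c·z₀ - d| / √(a² + b² + c²)
  = |0·3 + 1·6 + (-2)·(-1) - 5| / √(0² + 1² + (-2)²)
  = |0 + 6 + 2 - 5| / √(0 + 1 + 4)
  = |3| / √5
  = 3 / 2.236
  ≈ 1.342

1.342


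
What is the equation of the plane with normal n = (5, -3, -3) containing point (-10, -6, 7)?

The plane through P with normal n = (a, b, c) satisfies n·(r - P) = 0,
i.e. ax + by + cz = a·x₀ + b·y₀ + c·z₀.
d = 5·(-10) + (-3)·(-6) + (-3)·7
  = -50 + 18 - 21
  = -53
Equation: 5x - 3y - 3z = -53

5x - 3y - 3z = -53


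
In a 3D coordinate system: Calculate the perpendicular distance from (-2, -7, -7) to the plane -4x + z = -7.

distance = |a·x₀ + b·y₀ + c·z₀ - d| / √(a² + b² + c²)
  = |(-4)·(-2) + 0·(-7) + 1·(-7) - (-7)| / √((-4)² + 0² + 1²)
  = |8 + 0 - 7 + 7| / √(16 + 0 + 1)
  = |8| / √17
  = 8 / 4.123
  ≈ 1.94

1.94


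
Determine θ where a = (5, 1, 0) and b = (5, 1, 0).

a·b = 5·5 + 1·1 + 0·0 = 25 + 1 + 0 = 26
|a| = √(5² + 1² + 0²) = √26 ≈ 5.099
|b| = √(5² + 1² + 0²) = √26 ≈ 5.099
cos θ = (a·b)/(|a||b|) = 26/(5.099·5.099) ≈ 1
θ = arccos(1) ≈ 0°

0°


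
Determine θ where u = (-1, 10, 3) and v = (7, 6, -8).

u·v = (-1)·7 + 10·6 + 3·(-8) = -7 + 60 - 24 = 29
|u| = √((-1)² + 10² + 3²) = √110 ≈ 10.49
|v| = √(7² + 6² + (-8)²) = √149 ≈ 12.21
cos θ = (u·v)/(|u||v|) = 29/(10.49·12.21) ≈ 0.2265
θ = arccos(0.2265) ≈ 76.91°

76.91°


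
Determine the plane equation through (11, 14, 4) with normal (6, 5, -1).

The plane through P with normal n = (a, b, c) satisfies n·(r - P) = 0,
i.e. ax + by + cz = a·x₀ + b·y₀ + c·z₀.
d = 6·11 + 5·14 + (-1)·4
  = 66 + 70 - 4
  = 132
Equation: 6x + 5y - z = 132

6x + 5y - z = 132


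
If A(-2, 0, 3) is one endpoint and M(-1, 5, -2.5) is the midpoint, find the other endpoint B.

B = 2M - A
  = (2·(-1) - (-2), 2·5 - 0, 2·(-2.5) - 3)
  = (-2 + 2, 10 + 0, -5 - 3)
  = (0, 10, -8)

(0, 10, -8)


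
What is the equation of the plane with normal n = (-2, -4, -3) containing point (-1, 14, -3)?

The plane through P with normal n = (a, b, c) satisfies n·(r - P) = 0,
i.e. ax + by + cz = a·x₀ + b·y₀ + c·z₀.
d = (-2)·(-1) + (-4)·14 + (-3)·(-3)
  = 2 - 56 + 9
  = -45
Equation: -2x - 4y - 3z = -45

-2x - 4y - 3z = -45


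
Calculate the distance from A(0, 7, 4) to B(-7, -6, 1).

d = √[(x₂-x₁)² + (y₂-y₁)² + (z₂-z₁)²]
  = √[(-7)² + (-13)² + (-3)²]
  = √[49 + 169 + 9]
  = √227
  ≈ 15.07

15.07


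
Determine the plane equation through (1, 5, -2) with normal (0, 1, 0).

The plane through P with normal n = (a, b, c) satisfies n·(r - P) = 0,
i.e. ax + by + cz = a·x₀ + b·y₀ + c·z₀.
d = 0·1 + 1·5 + 0·(-2)
  = 0 + 5 + 0
  = 5
Equation: y = 5

y = 5


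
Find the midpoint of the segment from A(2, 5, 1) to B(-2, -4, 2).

M = ((x₁+x₂)/2, (y₁+y₂)/2, (z₁+z₂)/2)
  = ((2 - 2)/2, (5 - 4)/2, (1 + 2)/2)
  = (0/2, 1/2, 3/2)
  = (0, 0.5, 1.5)

(0, 0.5, 1.5)


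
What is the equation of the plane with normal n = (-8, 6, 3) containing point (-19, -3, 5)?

The plane through P with normal n = (a, b, c) satisfies n·(r - P) = 0,
i.e. ax + by + cz = a·x₀ + b·y₀ + c·z₀.
d = (-8)·(-19) + 6·(-3) + 3·5
  = 152 - 18 + 15
  = 149
Equation: -8x + 6y + 3z = 149

-8x + 6y + 3z = 149


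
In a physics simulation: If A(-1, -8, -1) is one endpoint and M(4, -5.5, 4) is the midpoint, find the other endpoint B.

B = 2M - A
  = (2·4 - (-1), 2·(-5.5) - (-8), 2·4 - (-1))
  = (8 + 1, -11 + 8, 8 + 1)
  = (9, -3, 9)

(9, -3, 9)


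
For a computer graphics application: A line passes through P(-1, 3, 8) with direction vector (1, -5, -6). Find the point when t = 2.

P(t) = P + t·d
  = (-1 + 1·2, 3 + (-5)·2, 8 + (-6)·2)
  = (-1 + 2, 3 - 10, 8 - 12)
  = (1, -7, -4)

(1, -7, -4)


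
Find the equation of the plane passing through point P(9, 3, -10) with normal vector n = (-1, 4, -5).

The plane through P with normal n = (a, b, c) satisfies n·(r - P) = 0,
i.e. ax + by + cz = a·x₀ + b·y₀ + c·z₀.
d = (-1)·9 + 4·3 + (-5)·(-10)
  = -9 + 12 + 50
  = 53
Equation: -x + 4y - 5z = 53

-x + 4y - 5z = 53


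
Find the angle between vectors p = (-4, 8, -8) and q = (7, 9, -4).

p·q = (-4)·7 + 8·9 + (-8)·(-4) = -28 + 72 + 32 = 76
|p| = √((-4)² + 8² + (-8)²) = √144 ≈ 12
|q| = √(7² + 9² + (-4)²) = √146 ≈ 12.08
cos θ = (p·q)/(|p||q|) = 76/(12·12.08) ≈ 0.5242
θ = arccos(0.5242) ≈ 58.39°

58.39°


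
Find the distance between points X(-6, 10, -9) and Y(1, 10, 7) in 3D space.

d = √[(x₂-x₁)² + (y₂-y₁)² + (z₂-z₁)²]
  = √[7² + 0² + 16²]
  = √[49 + 0 + 256]
  = √305
  ≈ 17.46

17.46


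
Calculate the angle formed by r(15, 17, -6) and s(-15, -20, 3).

r·s = 15·(-15) + 17·(-20) + (-6)·3 = -225 - 340 - 18 = -583
|r| = √(15² + 17² + (-6)²) = √550 ≈ 23.45
|s| = √((-15)² + (-20)² + 3²) = √634 ≈ 25.18
cos θ = (r·s)/(|r||s|) = -583/(23.45·25.18) ≈ -0.9873
θ = arccos(-0.9873) ≈ 170.9°

170.9°


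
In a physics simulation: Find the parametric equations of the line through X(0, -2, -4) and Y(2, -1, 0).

Direction vector d = Y - X = (2 + 0, -1 + 2, 0 + 4) = (2, 1, 4)
Parametric form r = X + t·d:
x = 0 + 2t, y = -2 + t, z = -4 + 4t

x = 0 + 2t, y = -2 + t, z = -4 + 4t


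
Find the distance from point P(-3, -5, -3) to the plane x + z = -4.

distance = |a·x₀ + b·y₀ + c·z₀ - d| / √(a² + b² + c²)
  = |1·(-3) + 0·(-5) + 1·(-3) - (-4)| / √(1² + 0² + 1²)
  = |-3 + 0 - 3 + 4| / √(1 + 0 + 1)
  = |-2| / √2
  = 2 / 1.414
  ≈ 1.414

1.414


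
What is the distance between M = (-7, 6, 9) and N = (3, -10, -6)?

d = √[(x₂-x₁)² + (y₂-y₁)² + (z₂-z₁)²]
  = √[10² + (-16)² + (-15)²]
  = √[100 + 256 + 225]
  = √581
  ≈ 24.1

24.1


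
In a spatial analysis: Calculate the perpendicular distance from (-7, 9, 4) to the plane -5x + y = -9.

distance = |a·x₀ + b·y₀ + c·z₀ - d| / √(a² + b² + c²)
  = |(-5)·(-7) + 1·9 + 0·4 - (-9)| / √((-5)² + 1² + 0²)
  = |35 + 9 + 0 + 9| / √(25 + 1 + 0)
  = |53| / √26
  = 53 / 5.099
  ≈ 10.39

10.39


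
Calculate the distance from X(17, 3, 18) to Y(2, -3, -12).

d = √[(x₂-x₁)² + (y₂-y₁)² + (z₂-z₁)²]
  = √[(-15)² + (-6)² + (-30)²]
  = √[225 + 36 + 900]
  = √1161
  ≈ 34.07

34.07


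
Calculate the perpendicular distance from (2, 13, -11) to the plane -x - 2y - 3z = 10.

distance = |a·x₀ + b·y₀ + c·z₀ - d| / √(a² + b² + c²)
  = |(-1)·2 + (-2)·13 + (-3)·(-11) - 10| / √((-1)² + (-2)² + (-3)²)
  = |-2 - 26 + 33 - 10| / √(1 + 4 + 9)
  = |-5| / √14
  = 5 / 3.742
  ≈ 1.336

1.336


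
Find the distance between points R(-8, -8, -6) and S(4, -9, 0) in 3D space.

d = √[(x₂-x₁)² + (y₂-y₁)² + (z₂-z₁)²]
  = √[12² + (-1)² + 6²]
  = √[144 + 1 + 36]
  = √181
  ≈ 13.45

13.45


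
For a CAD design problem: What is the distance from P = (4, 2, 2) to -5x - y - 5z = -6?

distance = |a·x₀ + b·y₀ + c·z₀ - d| / √(a² + b² + c²)
  = |(-5)·4 + (-1)·2 + (-5)·2 - (-6)| / √((-5)² + (-1)² + (-5)²)
  = |-20 - 2 - 10 + 6| / √(25 + 1 + 25)
  = |-26| / √51
  = 26 / 7.141
  ≈ 3.641

3.641


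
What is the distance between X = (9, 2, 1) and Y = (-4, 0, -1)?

d = √[(x₂-x₁)² + (y₂-y₁)² + (z₂-z₁)²]
  = √[(-13)² + (-2)² + (-2)²]
  = √[169 + 4 + 4]
  = √177
  ≈ 13.3

13.3


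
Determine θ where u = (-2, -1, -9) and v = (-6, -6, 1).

u·v = (-2)·(-6) + (-1)·(-6) + (-9)·1 = 12 + 6 - 9 = 9
|u| = √((-2)² + (-1)² + (-9)²) = √86 ≈ 9.274
|v| = √((-6)² + (-6)² + 1²) = √73 ≈ 8.544
cos θ = (u·v)/(|u||v|) = 9/(9.274·8.544) ≈ 0.1136
θ = arccos(0.1136) ≈ 83.48°

83.48°


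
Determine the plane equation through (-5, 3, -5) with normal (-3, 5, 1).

The plane through P with normal n = (a, b, c) satisfies n·(r - P) = 0,
i.e. ax + by + cz = a·x₀ + b·y₀ + c·z₀.
d = (-3)·(-5) + 5·3 + 1·(-5)
  = 15 + 15 - 5
  = 25
Equation: -3x + 5y + z = 25

-3x + 5y + z = 25


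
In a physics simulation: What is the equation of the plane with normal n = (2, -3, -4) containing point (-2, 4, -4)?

The plane through P with normal n = (a, b, c) satisfies n·(r - P) = 0,
i.e. ax + by + cz = a·x₀ + b·y₀ + c·z₀.
d = 2·(-2) + (-3)·4 + (-4)·(-4)
  = -4 - 12 + 16
  = 0
Equation: 2x - 3y - 4z = 0

2x - 3y - 4z = 0


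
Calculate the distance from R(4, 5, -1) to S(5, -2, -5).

d = √[(x₂-x₁)² + (y₂-y₁)² + (z₂-z₁)²]
  = √[1² + (-7)² + (-4)²]
  = √[1 + 49 + 16]
  = √66
  ≈ 8.124

8.124


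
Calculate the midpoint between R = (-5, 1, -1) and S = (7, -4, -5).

M = ((x₁+x₂)/2, (y₁+y₂)/2, (z₁+z₂)/2)
  = ((-5 + 7)/2, (1 - 4)/2, (-1 - 5)/2)
  = (2/2, -3/2, -6/2)
  = (1, -1.5, -3)

(1, -1.5, -3)


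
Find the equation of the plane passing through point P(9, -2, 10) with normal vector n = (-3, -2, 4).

The plane through P with normal n = (a, b, c) satisfies n·(r - P) = 0,
i.e. ax + by + cz = a·x₀ + b·y₀ + c·z₀.
d = (-3)·9 + (-2)·(-2) + 4·10
  = -27 + 4 + 40
  = 17
Equation: -3x - 2y + 4z = 17

-3x - 2y + 4z = 17


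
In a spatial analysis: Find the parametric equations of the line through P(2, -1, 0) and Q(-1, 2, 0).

Direction vector d = Q - P = (-1 - 2, 2 + 1, 0 + 0) = (-3, 3, 0)
Parametric form r = P + t·d:
x = 2 - 3t, y = -1 + 3t, z = 0

x = 2 - 3t, y = -1 + 3t, z = 0


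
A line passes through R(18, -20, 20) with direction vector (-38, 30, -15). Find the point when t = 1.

P(t) = R + t·d
  = (18 + (-38)·1, -20 + 30·1, 20 + (-15)·1)
  = (18 - 38, -20 + 30, 20 - 15)
  = (-20, 10, 5)

(-20, 10, 5)


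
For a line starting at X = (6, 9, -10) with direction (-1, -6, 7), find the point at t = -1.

P(t) = X + t·d
  = (6 + (-1)·(-1), 9 + (-6)·(-1), -10 + 7·(-1))
  = (6 + 1, 9 + 6, -10 - 7)
  = (7, 15, -17)

(7, 15, -17)


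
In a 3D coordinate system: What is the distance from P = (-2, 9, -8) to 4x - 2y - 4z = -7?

distance = |a·x₀ + b·y₀ + c·z₀ - d| / √(a² + b² + c²)
  = |4·(-2) + (-2)·9 + (-4)·(-8) - (-7)| / √(4² + (-2)² + (-4)²)
  = |-8 - 18 + 32 + 7| / √(16 + 4 + 16)
  = |13| / √36
  = 13 / 6
  ≈ 2.167

2.167


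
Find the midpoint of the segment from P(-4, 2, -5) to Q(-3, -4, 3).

M = ((x₁+x₂)/2, (y₁+y₂)/2, (z₁+z₂)/2)
  = ((-4 - 3)/2, (2 - 4)/2, (-5 + 3)/2)
  = (-7/2, -2/2, -2/2)
  = (-3.5, -1, -1)

(-3.5, -1, -1)


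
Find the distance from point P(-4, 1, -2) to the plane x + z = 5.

distance = |a·x₀ + b·y₀ + c·z₀ - d| / √(a² + b² + c²)
  = |1·(-4) + 0·1 + 1·(-2) - 5| / √(1² + 0² + 1²)
  = |-4 + 0 - 2 - 5| / √(1 + 0 + 1)
  = |-11| / √2
  = 11 / 1.414
  ≈ 7.778

7.778


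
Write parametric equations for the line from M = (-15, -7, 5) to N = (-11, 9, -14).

Direction vector d = N - M = (-11 + 15, 9 + 7, -14 - 5) = (4, 16, -19)
Parametric form r = M + t·d:
x = -15 + 4t, y = -7 + 16t, z = 5 - 19t

x = -15 + 4t, y = -7 + 16t, z = 5 - 19t


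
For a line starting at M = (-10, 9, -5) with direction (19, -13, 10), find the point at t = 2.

P(t) = M + t·d
  = (-10 + 19·2, 9 + (-13)·2, -5 + 10·2)
  = (-10 + 38, 9 - 26, -5 + 20)
  = (28, -17, 15)

(28, -17, 15)


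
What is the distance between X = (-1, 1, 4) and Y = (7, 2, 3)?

d = √[(x₂-x₁)² + (y₂-y₁)² + (z₂-z₁)²]
  = √[8² + 1² + (-1)²]
  = √[64 + 1 + 1]
  = √66
  ≈ 8.124

8.124


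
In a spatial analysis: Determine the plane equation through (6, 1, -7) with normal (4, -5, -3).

The plane through P with normal n = (a, b, c) satisfies n·(r - P) = 0,
i.e. ax + by + cz = a·x₀ + b·y₀ + c·z₀.
d = 4·6 + (-5)·1 + (-3)·(-7)
  = 24 - 5 + 21
  = 40
Equation: 4x - 5y - 3z = 40

4x - 5y - 3z = 40


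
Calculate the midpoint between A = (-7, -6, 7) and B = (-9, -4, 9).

M = ((x₁+x₂)/2, (y₁+y₂)/2, (z₁+z₂)/2)
  = ((-7 - 9)/2, (-6 - 4)/2, (7 + 9)/2)
  = (-16/2, -10/2, 16/2)
  = (-8, -5, 8)

(-8, -5, 8)


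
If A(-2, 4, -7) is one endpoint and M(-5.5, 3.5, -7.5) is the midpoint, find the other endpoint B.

B = 2M - A
  = (2·(-5.5) - (-2), 2·3.5 - 4, 2·(-7.5) - (-7))
  = (-11 + 2, 7 - 4, -15 + 7)
  = (-9, 3, -8)

(-9, 3, -8)


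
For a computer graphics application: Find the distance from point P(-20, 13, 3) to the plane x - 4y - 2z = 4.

distance = |a·x₀ + b·y₀ + c·z₀ - d| / √(a² + b² + c²)
  = |1·(-20) + (-4)·13 + (-2)·3 - 4| / √(1² + (-4)² + (-2)²)
  = |-20 - 52 - 6 - 4| / √(1 + 16 + 4)
  = |-82| / √21
  = 82 / 4.583
  ≈ 17.89

17.89


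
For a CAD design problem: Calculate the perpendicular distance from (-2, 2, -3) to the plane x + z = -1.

distance = |a·x₀ + b·y₀ + c·z₀ - d| / √(a² + b² + c²)
  = |1·(-2) + 0·2 + 1·(-3) - (-1)| / √(1² + 0² + 1²)
  = |-2 + 0 - 3 + 1| / √(1 + 0 + 1)
  = |-4| / √2
  = 4 / 1.414
  ≈ 2.828

2.828


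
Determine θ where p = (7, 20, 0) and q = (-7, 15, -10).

p·q = 7·(-7) + 20·15 + 0·(-10) = -49 + 300 + 0 = 251
|p| = √(7² + 20² + 0²) = √449 ≈ 21.19
|q| = √((-7)² + 15² + (-10)²) = √374 ≈ 19.34
cos θ = (p·q)/(|p||q|) = 251/(21.19·19.34) ≈ 0.6125
θ = arccos(0.6125) ≈ 52.23°

52.23°


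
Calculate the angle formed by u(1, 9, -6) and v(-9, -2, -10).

u·v = 1·(-9) + 9·(-2) + (-6)·(-10) = -9 - 18 + 60 = 33
|u| = √(1² + 9² + (-6)²) = √118 ≈ 10.86
|v| = √((-9)² + (-2)² + (-10)²) = √185 ≈ 13.6
cos θ = (u·v)/(|u||v|) = 33/(10.86·13.6) ≈ 0.2234
θ = arccos(0.2234) ≈ 77.09°

77.09°


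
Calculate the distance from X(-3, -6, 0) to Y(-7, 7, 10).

d = √[(x₂-x₁)² + (y₂-y₁)² + (z₂-z₁)²]
  = √[(-4)² + 13² + 10²]
  = √[16 + 169 + 100]
  = √285
  ≈ 16.88

16.88


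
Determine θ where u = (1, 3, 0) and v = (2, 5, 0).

u·v = 1·2 + 3·5 + 0·0 = 2 + 15 + 0 = 17
|u| = √(1² + 3² + 0²) = √10 ≈ 3.162
|v| = √(2² + 5² + 0²) = √29 ≈ 5.385
cos θ = (u·v)/(|u||v|) = 17/(3.162·5.385) ≈ 0.9983
θ = arccos(0.9983) ≈ 3.366°

3.366°


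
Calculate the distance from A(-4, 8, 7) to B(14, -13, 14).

d = √[(x₂-x₁)² + (y₂-y₁)² + (z₂-z₁)²]
  = √[18² + (-21)² + 7²]
  = √[324 + 441 + 49]
  = √814
  ≈ 28.53

28.53


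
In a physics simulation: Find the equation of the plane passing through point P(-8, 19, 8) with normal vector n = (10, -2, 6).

The plane through P with normal n = (a, b, c) satisfies n·(r - P) = 0,
i.e. ax + by + cz = a·x₀ + b·y₀ + c·z₀.
d = 10·(-8) + (-2)·19 + 6·8
  = -80 - 38 + 48
  = -70
Equation: 10x - 2y + 6z = -70

10x - 2y + 6z = -70


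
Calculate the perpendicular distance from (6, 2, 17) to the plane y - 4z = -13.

distance = |a·x₀ + b·y₀ + c·z₀ - d| / √(a² + b² + c²)
  = |0·6 + 1·2 + (-4)·17 - (-13)| / √(0² + 1² + (-4)²)
  = |0 + 2 - 68 + 13| / √(0 + 1 + 16)
  = |-53| / √17
  = 53 / 4.123
  ≈ 12.85

12.85


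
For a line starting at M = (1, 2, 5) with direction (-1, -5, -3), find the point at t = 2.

P(t) = M + t·d
  = (1 + (-1)·2, 2 + (-5)·2, 5 + (-3)·2)
  = (1 - 2, 2 - 10, 5 - 6)
  = (-1, -8, -1)

(-1, -8, -1)


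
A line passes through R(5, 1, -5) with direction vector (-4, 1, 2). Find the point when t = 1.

P(t) = R + t·d
  = (5 + (-4)·1, 1 + 1·1, -5 + 2·1)
  = (5 - 4, 1 + 1, -5 + 2)
  = (1, 2, -3)

(1, 2, -3)


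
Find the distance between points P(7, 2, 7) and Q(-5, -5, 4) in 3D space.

d = √[(x₂-x₁)² + (y₂-y₁)² + (z₂-z₁)²]
  = √[(-12)² + (-7)² + (-3)²]
  = √[144 + 49 + 9]
  = √202
  ≈ 14.21

14.21


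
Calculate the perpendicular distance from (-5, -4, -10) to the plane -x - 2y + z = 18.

distance = |a·x₀ + b·y₀ + c·z₀ - d| / √(a² + b² + c²)
  = |(-1)·(-5) + (-2)·(-4) + 1·(-10) - 18| / √((-1)² + (-2)² + 1²)
  = |5 + 8 - 10 - 18| / √(1 + 4 + 1)
  = |-15| / √6
  = 15 / 2.449
  ≈ 6.124

6.124


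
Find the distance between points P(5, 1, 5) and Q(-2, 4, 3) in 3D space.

d = √[(x₂-x₁)² + (y₂-y₁)² + (z₂-z₁)²]
  = √[(-7)² + 3² + (-2)²]
  = √[49 + 9 + 4]
  = √62
  ≈ 7.874

7.874


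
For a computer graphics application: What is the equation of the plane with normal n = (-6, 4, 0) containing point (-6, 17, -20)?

The plane through P with normal n = (a, b, c) satisfies n·(r - P) = 0,
i.e. ax + by + cz = a·x₀ + b·y₀ + c·z₀.
d = (-6)·(-6) + 4·17 + 0·(-20)
  = 36 + 68 + 0
  = 104
Equation: -6x + 4y = 104

-6x + 4y = 104


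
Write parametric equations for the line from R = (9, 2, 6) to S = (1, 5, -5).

Direction vector d = S - R = (1 - 9, 5 - 2, -5 - 6) = (-8, 3, -11)
Parametric form r = R + t·d:
x = 9 - 8t, y = 2 + 3t, z = 6 - 11t

x = 9 - 8t, y = 2 + 3t, z = 6 - 11t


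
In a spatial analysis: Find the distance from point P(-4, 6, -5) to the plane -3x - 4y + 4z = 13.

distance = |a·x₀ + b·y₀ + c·z₀ - d| / √(a² + b² + c²)
  = |(-3)·(-4) + (-4)·6 + 4·(-5) - 13| / √((-3)² + (-4)² + 4²)
  = |12 - 24 - 20 - 13| / √(9 + 16 + 16)
  = |-45| / √41
  = 45 / 6.403
  ≈ 7.028

7.028


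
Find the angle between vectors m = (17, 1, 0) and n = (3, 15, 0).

m·n = 17·3 + 1·15 + 0·0 = 51 + 15 + 0 = 66
|m| = √(17² + 1² + 0²) = √290 ≈ 17.03
|n| = √(3² + 15² + 0²) = √234 ≈ 15.3
cos θ = (m·n)/(|m||n|) = 66/(17.03·15.3) ≈ 0.2534
θ = arccos(0.2534) ≈ 75.32°

75.32°


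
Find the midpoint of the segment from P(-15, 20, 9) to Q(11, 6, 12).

M = ((x₁+x₂)/2, (y₁+y₂)/2, (z₁+z₂)/2)
  = ((-15 + 11)/2, (20 + 6)/2, (9 + 12)/2)
  = (-4/2, 26/2, 21/2)
  = (-2, 13, 10.5)

(-2, 13, 10.5)


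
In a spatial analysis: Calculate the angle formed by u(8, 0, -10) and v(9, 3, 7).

u·v = 8·9 + 0·3 + (-10)·7 = 72 + 0 - 70 = 2
|u| = √(8² + 0² + (-10)²) = √164 ≈ 12.81
|v| = √(9² + 3² + 7²) = √139 ≈ 11.79
cos θ = (u·v)/(|u||v|) = 2/(12.81·11.79) ≈ 0.01325
θ = arccos(0.01325) ≈ 89.24°

89.24°


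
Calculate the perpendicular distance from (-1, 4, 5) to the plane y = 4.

distance = |a·x₀ + b·y₀ + c·z₀ - d| / √(a² + b² + c²)
  = |0·(-1) + 1·4 + 0·5 - 4| / √(0² + 1² + 0²)
  = |0 + 4 + 0 - 4| / √(0 + 1 + 0)
  = |0| / √1
  = 0 / 1
  ≈ 0

0


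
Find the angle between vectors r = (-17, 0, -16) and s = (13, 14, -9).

r·s = (-17)·13 + 0·14 + (-16)·(-9) = -221 + 0 + 144 = -77
|r| = √((-17)² + 0² + (-16)²) = √545 ≈ 23.35
|s| = √(13² + 14² + (-9)²) = √446 ≈ 21.12
cos θ = (r·s)/(|r||s|) = -77/(23.35·21.12) ≈ -0.1562
θ = arccos(-0.1562) ≈ 98.99°

98.99°


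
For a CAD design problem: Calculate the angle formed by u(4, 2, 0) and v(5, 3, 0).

u·v = 4·5 + 2·3 + 0·0 = 20 + 6 + 0 = 26
|u| = √(4² + 2² + 0²) = √20 ≈ 4.472
|v| = √(5² + 3² + 0²) = √34 ≈ 5.831
cos θ = (u·v)/(|u||v|) = 26/(4.472·5.831) ≈ 0.9971
θ = arccos(0.9971) ≈ 4.399°

4.399°


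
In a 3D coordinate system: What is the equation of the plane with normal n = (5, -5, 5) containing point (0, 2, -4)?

The plane through P with normal n = (a, b, c) satisfies n·(r - P) = 0,
i.e. ax + by + cz = a·x₀ + b·y₀ + c·z₀.
d = 5·0 + (-5)·2 + 5·(-4)
  = 0 - 10 - 20
  = -30
Equation: 5x - 5y + 5z = -30

5x - 5y + 5z = -30


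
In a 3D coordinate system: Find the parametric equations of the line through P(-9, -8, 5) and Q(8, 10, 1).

Direction vector d = Q - P = (8 + 9, 10 + 8, 1 - 5) = (17, 18, -4)
Parametric form r = P + t·d:
x = -9 + 17t, y = -8 + 18t, z = 5 - 4t

x = -9 + 17t, y = -8 + 18t, z = 5 - 4t


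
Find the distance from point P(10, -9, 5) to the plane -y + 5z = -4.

distance = |a·x₀ + b·y₀ + c·z₀ - d| / √(a² + b² + c²)
  = |0·10 + (-1)·(-9) + 5·5 - (-4)| / √(0² + (-1)² + 5²)
  = |0 + 9 + 25 + 4| / √(0 + 1 + 25)
  = |38| / √26
  = 38 / 5.099
  ≈ 7.452

7.452


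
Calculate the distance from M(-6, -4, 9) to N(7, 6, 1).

d = √[(x₂-x₁)² + (y₂-y₁)² + (z₂-z₁)²]
  = √[13² + 10² + (-8)²]
  = √[169 + 100 + 64]
  = √333
  ≈ 18.25

18.25


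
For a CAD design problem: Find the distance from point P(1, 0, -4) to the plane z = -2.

distance = |a·x₀ + b·y₀ + c·z₀ - d| / √(a² + b² + c²)
  = |0·1 + 0·0 + 1·(-4) - (-2)| / √(0² + 0² + 1²)
  = |0 + 0 - 4 + 2| / √(0 + 0 + 1)
  = |-2| / √1
  = 2 / 1
  ≈ 2

2


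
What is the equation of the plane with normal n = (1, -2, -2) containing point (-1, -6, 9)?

The plane through P with normal n = (a, b, c) satisfies n·(r - P) = 0,
i.e. ax + by + cz = a·x₀ + b·y₀ + c·z₀.
d = 1·(-1) + (-2)·(-6) + (-2)·9
  = -1 + 12 - 18
  = -7
Equation: x - 2y - 2z = -7

x - 2y - 2z = -7


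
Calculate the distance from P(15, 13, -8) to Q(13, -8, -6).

d = √[(x₂-x₁)² + (y₂-y₁)² + (z₂-z₁)²]
  = √[(-2)² + (-21)² + 2²]
  = √[4 + 441 + 4]
  = √449
  ≈ 21.19

21.19


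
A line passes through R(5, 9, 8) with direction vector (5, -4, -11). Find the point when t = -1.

P(t) = R + t·d
  = (5 + 5·(-1), 9 + (-4)·(-1), 8 + (-11)·(-1))
  = (5 - 5, 9 + 4, 8 + 11)
  = (0, 13, 19)

(0, 13, 19)


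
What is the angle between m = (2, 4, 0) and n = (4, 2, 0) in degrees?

m·n = 2·4 + 4·2 + 0·0 = 8 + 8 + 0 = 16
|m| = √(2² + 4² + 0²) = √20 ≈ 4.472
|n| = √(4² + 2² + 0²) = √20 ≈ 4.472
cos θ = (m·n)/(|m||n|) = 16/(4.472·4.472) ≈ 0.8
θ = arccos(0.8) ≈ 36.87°

36.87°


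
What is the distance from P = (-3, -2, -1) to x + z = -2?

distance = |a·x₀ + b·y₀ + c·z₀ - d| / √(a² + b² + c²)
  = |1·(-3) + 0·(-2) + 1·(-1) - (-2)| / √(1² + 0² + 1²)
  = |-3 + 0 - 1 + 2| / √(1 + 0 + 1)
  = |-2| / √2
  = 2 / 1.414
  ≈ 1.414

1.414


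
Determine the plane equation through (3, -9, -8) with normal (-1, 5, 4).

The plane through P with normal n = (a, b, c) satisfies n·(r - P) = 0,
i.e. ax + by + cz = a·x₀ + b·y₀ + c·z₀.
d = (-1)·3 + 5·(-9) + 4·(-8)
  = -3 - 45 - 32
  = -80
Equation: -x + 5y + 4z = -80

-x + 5y + 4z = -80


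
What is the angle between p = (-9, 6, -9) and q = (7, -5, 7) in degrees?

p·q = (-9)·7 + 6·(-5) + (-9)·7 = -63 - 30 - 63 = -156
|p| = √((-9)² + 6² + (-9)²) = √198 ≈ 14.07
|q| = √(7² + (-5)² + 7²) = √123 ≈ 11.09
cos θ = (p·q)/(|p||q|) = -156/(14.07·11.09) ≈ -0.9996
θ = arccos(-0.9996) ≈ 178.4°

178.4°


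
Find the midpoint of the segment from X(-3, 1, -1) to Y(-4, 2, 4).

M = ((x₁+x₂)/2, (y₁+y₂)/2, (z₁+z₂)/2)
  = ((-3 - 4)/2, (1 + 2)/2, (-1 + 4)/2)
  = (-7/2, 3/2, 3/2)
  = (-3.5, 1.5, 1.5)

(-3.5, 1.5, 1.5)


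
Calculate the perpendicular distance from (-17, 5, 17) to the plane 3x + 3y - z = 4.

distance = |a·x₀ + b·y₀ + c·z₀ - d| / √(a² + b² + c²)
  = |3·(-17) + 3·5 + (-1)·17 - 4| / √(3² + 3² + (-1)²)
  = |-51 + 15 - 17 - 4| / √(9 + 9 + 1)
  = |-57| / √19
  = 57 / 4.359
  ≈ 13.08

13.08


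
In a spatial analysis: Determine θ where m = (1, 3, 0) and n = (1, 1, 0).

m·n = 1·1 + 3·1 + 0·0 = 1 + 3 + 0 = 4
|m| = √(1² + 3² + 0²) = √10 ≈ 3.162
|n| = √(1² + 1² + 0²) = √2 ≈ 1.414
cos θ = (m·n)/(|m||n|) = 4/(3.162·1.414) ≈ 0.8944
θ = arccos(0.8944) ≈ 26.57°

26.57°


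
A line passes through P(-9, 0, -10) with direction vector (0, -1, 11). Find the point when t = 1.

P(t) = P + t·d
  = (-9 + 0·1, 0 + (-1)·1, -10 + 11·1)
  = (-9 + 0, 0 - 1, -10 + 11)
  = (-9, -1, 1)

(-9, -1, 1)


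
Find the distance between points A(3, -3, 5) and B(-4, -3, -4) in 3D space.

d = √[(x₂-x₁)² + (y₂-y₁)² + (z₂-z₁)²]
  = √[(-7)² + 0² + (-9)²]
  = √[49 + 0 + 81]
  = √130
  ≈ 11.4

11.4


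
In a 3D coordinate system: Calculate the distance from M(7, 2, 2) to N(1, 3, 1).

d = √[(x₂-x₁)² + (y₂-y₁)² + (z₂-z₁)²]
  = √[(-6)² + 1² + (-1)²]
  = √[36 + 1 + 1]
  = √38
  ≈ 6.164

6.164


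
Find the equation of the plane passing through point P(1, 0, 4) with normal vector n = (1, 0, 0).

The plane through P with normal n = (a, b, c) satisfies n·(r - P) = 0,
i.e. ax + by + cz = a·x₀ + b·y₀ + c·z₀.
d = 1·1 + 0·0 + 0·4
  = 1 + 0 + 0
  = 1
Equation: x = 1

x = 1


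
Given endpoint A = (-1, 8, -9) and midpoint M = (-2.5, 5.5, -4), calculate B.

B = 2M - A
  = (2·(-2.5) - (-1), 2·5.5 - 8, 2·(-4) - (-9))
  = (-5 + 1, 11 - 8, -8 + 9)
  = (-4, 3, 1)

(-4, 3, 1)


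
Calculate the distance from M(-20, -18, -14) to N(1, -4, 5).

d = √[(x₂-x₁)² + (y₂-y₁)² + (z₂-z₁)²]
  = √[21² + 14² + 19²]
  = √[441 + 196 + 361]
  = √998
  ≈ 31.59

31.59


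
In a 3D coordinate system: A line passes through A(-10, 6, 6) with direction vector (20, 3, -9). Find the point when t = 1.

P(t) = A + t·d
  = (-10 + 20·1, 6 + 3·1, 6 + (-9)·1)
  = (-10 + 20, 6 + 3, 6 - 9)
  = (10, 9, -3)

(10, 9, -3)


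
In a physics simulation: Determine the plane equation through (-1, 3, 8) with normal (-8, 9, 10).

The plane through P with normal n = (a, b, c) satisfies n·(r - P) = 0,
i.e. ax + by + cz = a·x₀ + b·y₀ + c·z₀.
d = (-8)·(-1) + 9·3 + 10·8
  = 8 + 27 + 80
  = 115
Equation: -8x + 9y + 10z = 115

-8x + 9y + 10z = 115


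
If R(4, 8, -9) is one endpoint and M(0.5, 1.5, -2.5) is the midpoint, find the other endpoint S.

S = 2M - R
  = (2·0.5 - 4, 2·1.5 - 8, 2·(-2.5) - (-9))
  = (1 - 4, 3 - 8, -5 + 9)
  = (-3, -5, 4)

(-3, -5, 4)


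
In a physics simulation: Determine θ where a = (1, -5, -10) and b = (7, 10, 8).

a·b = 1·7 + (-5)·10 + (-10)·8 = 7 - 50 - 80 = -123
|a| = √(1² + (-5)² + (-10)²) = √126 ≈ 11.22
|b| = √(7² + 10² + 8²) = √213 ≈ 14.59
cos θ = (a·b)/(|a||b|) = -123/(11.22·14.59) ≈ -0.7508
θ = arccos(-0.7508) ≈ 138.7°

138.7°


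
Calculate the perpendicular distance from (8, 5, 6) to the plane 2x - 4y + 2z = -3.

distance = |a·x₀ + b·y₀ + c·z₀ - d| / √(a² + b² + c²)
  = |2·8 + (-4)·5 + 2·6 - (-3)| / √(2² + (-4)² + 2²)
  = |16 - 20 + 12 + 3| / √(4 + 16 + 4)
  = |11| / √24
  = 11 / 4.899
  ≈ 2.245

2.245


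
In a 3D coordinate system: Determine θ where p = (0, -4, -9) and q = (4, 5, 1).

p·q = 0·4 + (-4)·5 + (-9)·1 = 0 - 20 - 9 = -29
|p| = √(0² + (-4)² + (-9)²) = √97 ≈ 9.849
|q| = √(4² + 5² + 1²) = √42 ≈ 6.481
cos θ = (p·q)/(|p||q|) = -29/(9.849·6.481) ≈ -0.4543
θ = arccos(-0.4543) ≈ 117°

117°


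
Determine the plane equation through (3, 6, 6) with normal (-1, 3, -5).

The plane through P with normal n = (a, b, c) satisfies n·(r - P) = 0,
i.e. ax + by + cz = a·x₀ + b·y₀ + c·z₀.
d = (-1)·3 + 3·6 + (-5)·6
  = -3 + 18 - 30
  = -15
Equation: -x + 3y - 5z = -15

-x + 3y - 5z = -15


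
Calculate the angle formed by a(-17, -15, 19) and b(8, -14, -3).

a·b = (-17)·8 + (-15)·(-14) + 19·(-3) = -136 + 210 - 57 = 17
|a| = √((-17)² + (-15)² + 19²) = √875 ≈ 29.58
|b| = √(8² + (-14)² + (-3)²) = √269 ≈ 16.4
cos θ = (a·b)/(|a||b|) = 17/(29.58·16.4) ≈ 0.03504
θ = arccos(0.03504) ≈ 87.99°

87.99°


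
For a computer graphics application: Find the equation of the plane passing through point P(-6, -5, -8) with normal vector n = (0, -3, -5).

The plane through P with normal n = (a, b, c) satisfies n·(r - P) = 0,
i.e. ax + by + cz = a·x₀ + b·y₀ + c·z₀.
d = 0·(-6) + (-3)·(-5) + (-5)·(-8)
  = 0 + 15 + 40
  = 55
Equation: -3y - 5z = 55

-3y - 5z = 55


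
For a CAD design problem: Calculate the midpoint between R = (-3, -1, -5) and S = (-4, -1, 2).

M = ((x₁+x₂)/2, (y₁+y₂)/2, (z₁+z₂)/2)
  = ((-3 - 4)/2, (-1 - 1)/2, (-5 + 2)/2)
  = (-7/2, -2/2, -3/2)
  = (-3.5, -1, -1.5)

(-3.5, -1, -1.5)


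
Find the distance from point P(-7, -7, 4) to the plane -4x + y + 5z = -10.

distance = |a·x₀ + b·y₀ + c·z₀ - d| / √(a² + b² + c²)
  = |(-4)·(-7) + 1·(-7) + 5·4 - (-10)| / √((-4)² + 1² + 5²)
  = |28 - 7 + 20 + 10| / √(16 + 1 + 25)
  = |51| / √42
  = 51 / 6.481
  ≈ 7.869

7.869


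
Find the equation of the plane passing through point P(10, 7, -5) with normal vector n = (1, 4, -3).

The plane through P with normal n = (a, b, c) satisfies n·(r - P) = 0,
i.e. ax + by + cz = a·x₀ + b·y₀ + c·z₀.
d = 1·10 + 4·7 + (-3)·(-5)
  = 10 + 28 + 15
  = 53
Equation: x + 4y - 3z = 53

x + 4y - 3z = 53


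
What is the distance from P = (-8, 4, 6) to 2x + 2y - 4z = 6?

distance = |a·x₀ + b·y₀ + c·z₀ - d| / √(a² + b² + c²)
  = |2·(-8) + 2·4 + (-4)·6 - 6| / √(2² + 2² + (-4)²)
  = |-16 + 8 - 24 - 6| / √(4 + 4 + 16)
  = |-38| / √24
  = 38 / 4.899
  ≈ 7.757

7.757


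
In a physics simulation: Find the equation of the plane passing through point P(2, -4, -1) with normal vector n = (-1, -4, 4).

The plane through P with normal n = (a, b, c) satisfies n·(r - P) = 0,
i.e. ax + by + cz = a·x₀ + b·y₀ + c·z₀.
d = (-1)·2 + (-4)·(-4) + 4·(-1)
  = -2 + 16 - 4
  = 10
Equation: -x - 4y + 4z = 10

-x - 4y + 4z = 10


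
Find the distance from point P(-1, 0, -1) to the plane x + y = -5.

distance = |a·x₀ + b·y₀ + c·z₀ - d| / √(a² + b² + c²)
  = |1·(-1) + 1·0 + 0·(-1) - (-5)| / √(1² + 1² + 0²)
  = |-1 + 0 + 0 + 5| / √(1 + 1 + 0)
  = |4| / √2
  = 4 / 1.414
  ≈ 2.828

2.828


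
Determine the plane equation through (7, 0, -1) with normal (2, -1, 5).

The plane through P with normal n = (a, b, c) satisfies n·(r - P) = 0,
i.e. ax + by + cz = a·x₀ + b·y₀ + c·z₀.
d = 2·7 + (-1)·0 + 5·(-1)
  = 14 + 0 - 5
  = 9
Equation: 2x - y + 5z = 9

2x - y + 5z = 9


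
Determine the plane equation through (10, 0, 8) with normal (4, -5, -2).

The plane through P with normal n = (a, b, c) satisfies n·(r - P) = 0,
i.e. ax + by + cz = a·x₀ + b·y₀ + c·z₀.
d = 4·10 + (-5)·0 + (-2)·8
  = 40 + 0 - 16
  = 24
Equation: 4x - 5y - 2z = 24

4x - 5y - 2z = 24


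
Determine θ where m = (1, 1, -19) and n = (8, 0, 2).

m·n = 1·8 + 1·0 + (-19)·2 = 8 + 0 - 38 = -30
|m| = √(1² + 1² + (-19)²) = √363 ≈ 19.05
|n| = √(8² + 0² + 2²) = √68 ≈ 8.246
cos θ = (m·n)/(|m||n|) = -30/(19.05·8.246) ≈ -0.1909
θ = arccos(-0.1909) ≈ 101°

101°


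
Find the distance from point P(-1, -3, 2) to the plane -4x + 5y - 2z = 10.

distance = |a·x₀ + b·y₀ + c·z₀ - d| / √(a² + b² + c²)
  = |(-4)·(-1) + 5·(-3) + (-2)·2 - 10| / √((-4)² + 5² + (-2)²)
  = |4 - 15 - 4 - 10| / √(16 + 25 + 4)
  = |-25| / √45
  = 25 / 6.708
  ≈ 3.727

3.727


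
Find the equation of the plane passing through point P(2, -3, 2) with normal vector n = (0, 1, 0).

The plane through P with normal n = (a, b, c) satisfies n·(r - P) = 0,
i.e. ax + by + cz = a·x₀ + b·y₀ + c·z₀.
d = 0·2 + 1·(-3) + 0·2
  = 0 - 3 + 0
  = -3
Equation: y = -3

y = -3


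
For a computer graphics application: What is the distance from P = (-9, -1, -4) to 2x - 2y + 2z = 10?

distance = |a·x₀ + b·y₀ + c·z₀ - d| / √(a² + b² + c²)
  = |2·(-9) + (-2)·(-1) + 2·(-4) - 10| / √(2² + (-2)² + 2²)
  = |-18 + 2 - 8 - 10| / √(4 + 4 + 4)
  = |-34| / √12
  = 34 / 3.464
  ≈ 9.815

9.815


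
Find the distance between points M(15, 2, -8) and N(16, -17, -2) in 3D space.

d = √[(x₂-x₁)² + (y₂-y₁)² + (z₂-z₁)²]
  = √[1² + (-19)² + 6²]
  = √[1 + 361 + 36]
  = √398
  ≈ 19.95

19.95


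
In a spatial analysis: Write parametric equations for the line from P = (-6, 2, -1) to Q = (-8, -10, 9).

Direction vector d = Q - P = (-8 + 6, -10 - 2, 9 + 1) = (-2, -12, 10)
Parametric form r = P + t·d:
x = -6 - 2t, y = 2 - 12t, z = -1 + 10t

x = -6 - 2t, y = 2 - 12t, z = -1 + 10t


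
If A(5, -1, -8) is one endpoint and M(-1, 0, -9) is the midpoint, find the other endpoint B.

B = 2M - A
  = (2·(-1) - 5, 2·0 - (-1), 2·(-9) - (-8))
  = (-2 - 5, 0 + 1, -18 + 8)
  = (-7, 1, -10)

(-7, 1, -10)


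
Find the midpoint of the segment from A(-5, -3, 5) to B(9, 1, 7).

M = ((x₁+x₂)/2, (y₁+y₂)/2, (z₁+z₂)/2)
  = ((-5 + 9)/2, (-3 + 1)/2, (5 + 7)/2)
  = (4/2, -2/2, 12/2)
  = (2, -1, 6)

(2, -1, 6)


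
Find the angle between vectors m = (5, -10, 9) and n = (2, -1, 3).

m·n = 5·2 + (-10)·(-1) + 9·3 = 10 + 10 + 27 = 47
|m| = √(5² + (-10)² + 9²) = √206 ≈ 14.35
|n| = √(2² + (-1)² + 3²) = √14 ≈ 3.742
cos θ = (m·n)/(|m||n|) = 47/(14.35·3.742) ≈ 0.8752
θ = arccos(0.8752) ≈ 28.93°

28.93°
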